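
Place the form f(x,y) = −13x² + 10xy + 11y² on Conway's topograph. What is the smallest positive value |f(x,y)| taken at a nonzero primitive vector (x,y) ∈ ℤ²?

river: ρ → (11,12,-12)
river: ρ → (-12,12,11)
river: ρ → (11,10,-13)
river: ρ → (-13,16,8)
river: ρ → (8,16,-13)
river: ρ → (-13,10,11)
closes: descent 0, river 6
min |a| on river = 8

8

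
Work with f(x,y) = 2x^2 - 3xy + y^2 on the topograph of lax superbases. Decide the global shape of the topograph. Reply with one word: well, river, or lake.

D = b²−4ac = (-3)² − 4·2·1 = 1
D = 1² is a perfect square ⇒ form factors over ℤ ⇒ lakes

lake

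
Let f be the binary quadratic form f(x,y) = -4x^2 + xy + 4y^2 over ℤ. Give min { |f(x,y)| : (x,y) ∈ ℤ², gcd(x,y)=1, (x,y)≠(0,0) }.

river: ρ → (4,7,-1)
river: ρ → (-1,7,4)
river: ρ → (4,1,-4)
river: ρ → (-4,7,1)
river: ρ → (1,7,-4)
river: ρ → (-4,1,4)
closes: descent 0, river 6
min |a| on river = 1

1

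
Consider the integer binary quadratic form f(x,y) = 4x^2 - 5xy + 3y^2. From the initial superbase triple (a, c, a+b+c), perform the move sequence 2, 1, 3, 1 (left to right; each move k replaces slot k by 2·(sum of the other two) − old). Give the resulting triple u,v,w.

start (4,3,2) = (f(1,0),f(0,1),f(1,1))
replace slot 2: 2·(4+2) − 3 = 9 → (4,9,2)
replace slot 1: 2·(9+2) − 4 = 18 → (18,9,2)
replace slot 3: 2·(18+9) − 2 = 52 → (18,9,52)
replace slot 1: 2·(9+52) − 18 = 104 → (104,9,52)

104,9,52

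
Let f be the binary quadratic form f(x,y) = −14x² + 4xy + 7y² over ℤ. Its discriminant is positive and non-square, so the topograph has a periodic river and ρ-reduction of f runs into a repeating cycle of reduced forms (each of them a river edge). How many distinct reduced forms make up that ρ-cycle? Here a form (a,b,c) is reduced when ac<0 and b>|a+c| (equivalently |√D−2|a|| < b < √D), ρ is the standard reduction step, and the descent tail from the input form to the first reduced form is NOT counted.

D = 408, ⌊√D⌋ = 20
descent: ρ → (7,10,-11)  [lands on river]
river: ρ → (-11,12,6)
river: ρ → (6,12,-11)
river: ρ → (-11,10,7)
river: ρ → (7,18,-3)
river: ρ → (-3,18,7)
ρ-cycle length = 6 (tail of 1 descent step not counted)

6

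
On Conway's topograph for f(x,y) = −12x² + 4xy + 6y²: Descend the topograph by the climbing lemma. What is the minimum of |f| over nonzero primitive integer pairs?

descent: ρ → (6,8,-10)  [lands on river]
river: ρ → (-10,12,4)
river: ρ → (4,12,-10)
river: ρ → (-10,8,6)
river: ρ → (6,16,-2)
river: ρ → (-2,16,6)
closes: descent 1, river 6
min |a| on river = 2

2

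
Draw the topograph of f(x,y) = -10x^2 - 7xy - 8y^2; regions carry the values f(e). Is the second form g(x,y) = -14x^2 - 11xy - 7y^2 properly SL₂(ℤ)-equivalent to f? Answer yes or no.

D₁ = -271, D₂ = -271
f is negative-definite; reduce −f:
−f: flip: (10,7,8)→(8,-7,10)
−f: reduced (well bottom): (8,-7,10) with a≤c, −a<b≤a
flip sign back: reduced form of f is (-8,7,-10)
g is negative-definite; reduce −g:
−g: flip: (14,11,7)→(7,-11,14)
−g: translate: b→3 (≡-11 mod 14), so (7,-11,14)→(7,3,10)
−g: reduced (well bottom): (7,3,10) with a≤c, −a<b≤a
flip sign back: reduced form of g is (-7,-3,-10)
reduced forms (-8, 7, -10) vs (-7, -3, -10) ⇒ inequivalent

no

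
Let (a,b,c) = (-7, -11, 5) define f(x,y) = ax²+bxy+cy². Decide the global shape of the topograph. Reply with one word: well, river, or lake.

D = b²−4ac = (-11)² − 4·(-7)·5 = 261
D > 0 non-square ⇒ indefinite ⇒ periodic river

river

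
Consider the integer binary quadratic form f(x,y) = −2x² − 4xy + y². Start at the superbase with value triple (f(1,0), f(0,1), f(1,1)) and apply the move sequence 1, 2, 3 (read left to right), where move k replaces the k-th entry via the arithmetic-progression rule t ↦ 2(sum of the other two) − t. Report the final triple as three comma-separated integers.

start (-2,1,-5) = (f(1,0),f(0,1),f(1,1))
replace slot 1: 2·(1+(-5)) − (-2) = -6 → (-6,1,-5)
replace slot 2: 2·((-6)+(-5)) − 1 = -23 → (-6,-23,-5)
replace slot 3: 2·((-6)+(-23)) − (-5) = -53 → (-6,-23,-53)

-6,-23,-53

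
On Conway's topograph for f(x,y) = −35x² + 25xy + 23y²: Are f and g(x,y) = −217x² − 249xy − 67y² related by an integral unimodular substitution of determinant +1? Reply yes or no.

D₁ = 3845, D₂ = 3845
river cycle of f (length 10): (23, 21, -37), (-37, 53, 7), (7, 59, -13), (-13, 45, 35), (35, 25, -23), (-23, 21, 37), (37, 53, -7), (-7, 59, 13), (13, 45, -35), (-35, 25, 23)
river cycle of g (length 10): (13, 45, -35), (-35, 25, 23), (23, 21, -37), (-37, 53, 7), (7, 59, -13), (-13, 45, 35), (35, 25, -23), (-23, 21, 37), (37, 53, -7), (-7, 59, 13)
cycles coincide ⇒ equivalent

yes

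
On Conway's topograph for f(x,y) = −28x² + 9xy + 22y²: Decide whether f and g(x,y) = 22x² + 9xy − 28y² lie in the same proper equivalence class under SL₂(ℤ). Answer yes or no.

D₁ = 2545, D₂ = 2545
river cycle of f (length 38): (22, 35, -15), (-15, 25, 32), (32, 39, -8), (-8, 41, 27), (27, 13, -22), (-22, 31, 18), (18, 41, -12), (-12, 31, 33), (33, 35, -10), (-10, 45, 13), … (28 more)
river cycle of g (length 38): (-28, 47, 3), (3, 49, -12), (-12, 47, 7), (7, 37, -42), (-42, 47, 2), (2, 49, -18), (-18, 23, 28), (28, 33, -13), (-13, 45, 10), (10, 35, -33), … (28 more)
cycles differ ⇒ inequivalent

no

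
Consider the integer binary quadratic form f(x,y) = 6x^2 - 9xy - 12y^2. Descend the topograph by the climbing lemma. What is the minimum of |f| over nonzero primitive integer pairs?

descent: ρ → (-12,9,6)  [lands on river]
river: ρ → (6,15,-6)
river: ρ → (-6,9,12)
river: ρ → (12,15,-3)
river: ρ → (-3,15,12)
river: ρ → (12,9,-6)
river: ρ → (-6,15,6)
river: ρ → (6,9,-12)
river: ρ → (-12,15,3)
river: ρ → (3,15,-12)
closes: descent 1, river 10
min |a| on river = 3

3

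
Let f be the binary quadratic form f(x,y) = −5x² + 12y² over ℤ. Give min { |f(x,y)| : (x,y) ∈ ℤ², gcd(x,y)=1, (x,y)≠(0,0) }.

descent: ρ → (12,0,-5)
descent: ρ → (-5,10,7)  [lands on river]
river: ρ → (7,4,-8)
river: ρ → (-8,12,3)
river: ρ → (3,12,-8)
river: ρ → (-8,4,7)
river: ρ → (7,10,-5)
closes: descent 2, river 6
min |a| on river = 3

3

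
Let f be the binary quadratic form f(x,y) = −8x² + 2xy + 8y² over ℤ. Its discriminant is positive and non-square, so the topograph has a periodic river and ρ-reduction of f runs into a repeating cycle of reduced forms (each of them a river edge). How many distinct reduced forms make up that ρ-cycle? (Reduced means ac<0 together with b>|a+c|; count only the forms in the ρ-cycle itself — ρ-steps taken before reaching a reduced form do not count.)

D = 260, ⌊√D⌋ = 16
river: ρ → (8,14,-2)
river: ρ → (-2,14,8)
river: ρ → (8,2,-8)
river: ρ → (-8,14,2)
river: ρ → (2,14,-8)
river: ρ → (-8,2,8)
ρ-cycle length = 6 (tail of 0 descent steps not counted)

6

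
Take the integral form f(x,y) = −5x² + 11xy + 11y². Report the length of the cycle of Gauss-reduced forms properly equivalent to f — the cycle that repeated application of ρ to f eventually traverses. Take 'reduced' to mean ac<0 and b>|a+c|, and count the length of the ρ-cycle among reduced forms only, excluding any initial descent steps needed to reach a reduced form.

D = 341, ⌊√D⌋ = 18
river: ρ → (11,11,-5)
river: ρ → (-5,9,13)
river: ρ → (13,17,-1)
river: ρ → (-1,17,13)
river: ρ → (13,9,-5)
river: ρ → (-5,11,11)
ρ-cycle length = 6 (tail of 0 descent steps not counted)

6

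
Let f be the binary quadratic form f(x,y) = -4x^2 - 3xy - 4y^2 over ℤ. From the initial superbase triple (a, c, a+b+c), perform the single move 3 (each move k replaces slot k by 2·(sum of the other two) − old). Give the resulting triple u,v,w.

start (-4,-4,-11) = (f(1,0),f(0,1),f(1,1))
replace slot 3: 2·((-4)+(-4)) − (-11) = -5 → (-4,-4,-5)

-4,-4,-5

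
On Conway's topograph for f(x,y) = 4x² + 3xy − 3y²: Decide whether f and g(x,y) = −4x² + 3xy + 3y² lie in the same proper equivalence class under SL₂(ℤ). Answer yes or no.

D₁ = 57, D₂ = 57
river cycle of f (length 6): (-3, 3, 4), (4, 5, -2), (-2, 7, 1), (1, 7, -2), (-2, 5, 4), (4, 3, -3)
river cycle of g (length 6): (3, 3, -4), (-4, 5, 2), (2, 7, -1), (-1, 7, 2), (2, 5, -4), (-4, 3, 3)
cycles differ ⇒ inequivalent

no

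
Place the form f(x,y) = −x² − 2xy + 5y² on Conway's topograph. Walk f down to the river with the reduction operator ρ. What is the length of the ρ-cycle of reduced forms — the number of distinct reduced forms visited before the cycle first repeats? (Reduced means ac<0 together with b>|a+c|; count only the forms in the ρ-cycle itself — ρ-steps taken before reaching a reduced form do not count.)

D = 24, ⌊√D⌋ = 4
descent: ρ → (5,2,-1)
descent: ρ → (-1,4,2)  [lands on river]
river: ρ → (2,4,-1)
ρ-cycle length = 2 (tail of 2 descent steps not counted)

2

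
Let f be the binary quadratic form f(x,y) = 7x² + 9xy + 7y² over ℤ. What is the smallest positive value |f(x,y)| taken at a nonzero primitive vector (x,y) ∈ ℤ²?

translate: b→-5 (≡9 mod 14), so (7,9,7)→(7,-5,5)
flip: (7,-5,5)→(5,5,7)
reduced (well bottom): (5,5,7) with a≤c, −a<b≤a
well minimum = a = 5

5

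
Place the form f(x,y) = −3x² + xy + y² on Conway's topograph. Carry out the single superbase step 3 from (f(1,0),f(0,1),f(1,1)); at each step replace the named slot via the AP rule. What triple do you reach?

start (-3,1,-1) = (f(1,0),f(0,1),f(1,1))
replace slot 3: 2·((-3)+1) − (-1) = -3 → (-3,1,-3)

-3,1,-3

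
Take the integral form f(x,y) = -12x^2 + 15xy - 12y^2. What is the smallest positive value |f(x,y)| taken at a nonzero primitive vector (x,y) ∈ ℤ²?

translate: b→9 (≡-15 mod 24), so (12,-15,12)→(12,9,9)
flip: (12,9,9)→(9,-9,12)
translate: b→9 (≡-9 mod 18), so (9,-9,12)→(9,9,12)
reduced (well bottom): (9,9,12) with a≤c, −a<b≤a
well minimum |f| = |-9| = 9 (negative-definite)

9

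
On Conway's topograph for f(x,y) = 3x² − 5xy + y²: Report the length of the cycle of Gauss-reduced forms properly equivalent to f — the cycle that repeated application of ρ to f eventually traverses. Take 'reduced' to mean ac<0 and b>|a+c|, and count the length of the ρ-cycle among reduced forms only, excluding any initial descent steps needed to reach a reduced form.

D = 13, ⌊√D⌋ = 3
descent: ρ → (1,3,-1)  [lands on river]
river: ρ → (-1,3,1)
ρ-cycle length = 2 (tail of 1 descent step not counted)

2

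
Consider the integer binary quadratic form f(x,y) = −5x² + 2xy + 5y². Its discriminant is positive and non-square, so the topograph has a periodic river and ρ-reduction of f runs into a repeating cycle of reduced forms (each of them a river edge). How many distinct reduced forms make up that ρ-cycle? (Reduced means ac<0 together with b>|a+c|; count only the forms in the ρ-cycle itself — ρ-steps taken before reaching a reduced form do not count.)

D = 104, ⌊√D⌋ = 10
river: ρ → (5,8,-2)
river: ρ → (-2,8,5)
river: ρ → (5,2,-5)
river: ρ → (-5,8,2)
river: ρ → (2,8,-5)
river: ρ → (-5,2,5)
ρ-cycle length = 6 (tail of 0 descent steps not counted)

6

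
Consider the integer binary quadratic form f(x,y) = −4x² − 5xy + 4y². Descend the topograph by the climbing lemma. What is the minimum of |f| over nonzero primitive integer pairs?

descent: ρ → (4,5,-4)  [lands on river]
river: ρ → (-4,3,5)
river: ρ → (5,7,-2)
river: ρ → (-2,9,1)
river: ρ → (1,9,-2)
river: ρ → (-2,7,5)
river: ρ → (5,3,-4)
river: ρ → (-4,5,4)
river: ρ → (4,3,-5)
river: ρ → (-5,7,2)
river: ρ → (2,9,-1)
river: ρ → (-1,9,2)
river: ρ → (2,7,-5)
river: ρ → (-5,3,4)
closes: descent 1, river 14
min |a| on river = 1

1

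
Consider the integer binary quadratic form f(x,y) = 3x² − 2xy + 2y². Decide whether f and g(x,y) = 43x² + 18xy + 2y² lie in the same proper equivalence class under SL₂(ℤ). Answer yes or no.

D₁ = -20, D₂ = -20
f: flip: (3,-2,2)→(2,2,3)
f: reduced (well bottom): (2,2,3) with a≤c, −a<b≤a
g: flip: (43,18,2)→(2,-18,43)
g: translate: b→2 (≡-18 mod 4), so (2,-18,43)→(2,2,3)
g: reduced (well bottom): (2,2,3) with a≤c, −a<b≤a
reduced forms (2, 2, 3) vs (2, 2, 3) ⇒ equivalent

yes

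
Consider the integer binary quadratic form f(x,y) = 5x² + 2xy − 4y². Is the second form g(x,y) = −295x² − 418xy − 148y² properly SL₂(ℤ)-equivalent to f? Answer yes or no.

D₁ = 84, D₂ = 84
river cycle of f (length 6): (-4, 6, 3), (3, 6, -4), (-4, 2, 5), (5, 8, -1), (-1, 8, 5), (5, 2, -4)
river cycle of g (length 6): (-4, 6, 3), (3, 6, -4), (-4, 2, 5), (5, 8, -1), (-1, 8, 5), (5, 2, -4)
cycles coincide ⇒ equivalent

yes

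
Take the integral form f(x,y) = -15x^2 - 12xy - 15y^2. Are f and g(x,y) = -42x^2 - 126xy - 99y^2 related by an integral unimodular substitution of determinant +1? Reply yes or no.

D₁ = -756, D₂ = -756
f is negative-definite; reduce −f:
−f: reduced (well bottom): (15,12,15) with a≤c, −a<b≤a
flip sign back: reduced form of f is (-15,-12,-15)
g is negative-definite; reduce −g:
−g: translate: b→42 (≡126 mod 84), so (42,126,99)→(42,42,15)
−g: flip: (42,42,15)→(15,-42,42)
−g: translate: b→-12 (≡-42 mod 30), so (15,-42,42)→(15,-12,15)
−g: flip: (15,-12,15)→(15,12,15)
−g: reduced (well bottom): (15,12,15) with a≤c, −a<b≤a
flip sign back: reduced form of g is (-15,-12,-15)
reduced forms (-15, -12, -15) vs (-15, -12, -15) ⇒ equivalent

yes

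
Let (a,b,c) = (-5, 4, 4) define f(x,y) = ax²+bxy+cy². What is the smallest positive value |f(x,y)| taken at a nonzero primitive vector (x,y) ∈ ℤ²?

river: ρ → (4,4,-5)
river: ρ → (-5,6,3)
river: ρ → (3,6,-5)
river: ρ → (-5,4,4)
closes: descent 0, river 4
min |a| on river = 3

3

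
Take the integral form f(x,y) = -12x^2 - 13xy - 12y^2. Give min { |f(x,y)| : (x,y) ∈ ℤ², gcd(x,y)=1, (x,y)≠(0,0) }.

translate: b→-11 (≡13 mod 24), so (12,13,12)→(12,-11,11)
flip: (12,-11,11)→(11,11,12)
reduced (well bottom): (11,11,12) with a≤c, −a<b≤a
well minimum |f| = |-11| = 11 (negative-definite)

11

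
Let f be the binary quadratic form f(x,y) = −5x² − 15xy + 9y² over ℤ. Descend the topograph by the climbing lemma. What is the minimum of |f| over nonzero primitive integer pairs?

descent: ρ → (9,15,-5)  [lands on river]
river: ρ → (-5,15,9)
river: ρ → (9,3,-11)
river: ρ → (-11,19,1)
river: ρ → (1,19,-11)
river: ρ → (-11,3,9)
closes: descent 1, river 6
min |a| on river = 1

1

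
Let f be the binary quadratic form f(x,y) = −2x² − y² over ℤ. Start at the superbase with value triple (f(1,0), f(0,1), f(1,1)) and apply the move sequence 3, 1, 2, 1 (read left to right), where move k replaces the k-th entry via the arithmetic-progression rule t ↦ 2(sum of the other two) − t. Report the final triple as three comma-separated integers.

start (-2,-1,-3) = (f(1,0),f(0,1),f(1,1))
replace slot 3: 2·((-2)+(-1)) − (-3) = -3 → (-2,-1,-3)
replace slot 1: 2·((-1)+(-3)) − (-2) = -6 → (-6,-1,-3)
replace slot 2: 2·((-6)+(-3)) − (-1) = -17 → (-6,-17,-3)
replace slot 1: 2·((-17)+(-3)) − (-6) = -34 → (-34,-17,-3)

-34,-17,-3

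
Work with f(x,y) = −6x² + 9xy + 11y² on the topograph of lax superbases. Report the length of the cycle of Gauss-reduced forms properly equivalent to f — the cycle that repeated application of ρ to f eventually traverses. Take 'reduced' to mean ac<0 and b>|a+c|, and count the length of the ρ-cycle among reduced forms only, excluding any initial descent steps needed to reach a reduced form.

D = 345, ⌊√D⌋ = 18
river: ρ → (11,13,-4)
river: ρ → (-4,11,14)
river: ρ → (14,17,-1)
river: ρ → (-1,17,14)
river: ρ → (14,11,-4)
river: ρ → (-4,13,11)
river: ρ → (11,9,-6)
river: ρ → (-6,15,5)
river: ρ → (5,15,-6)
river: ρ → (-6,9,11)
ρ-cycle length = 10 (tail of 0 descent steps not counted)

10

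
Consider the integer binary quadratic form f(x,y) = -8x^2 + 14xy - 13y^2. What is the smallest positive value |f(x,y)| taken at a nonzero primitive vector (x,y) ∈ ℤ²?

translate: b→2 (≡-14 mod 16), so (8,-14,13)→(8,2,7)
flip: (8,2,7)→(7,-2,8)
reduced (well bottom): (7,-2,8) with a≤c, −a<b≤a
well minimum |f| = |-7| = 7 (negative-definite)

7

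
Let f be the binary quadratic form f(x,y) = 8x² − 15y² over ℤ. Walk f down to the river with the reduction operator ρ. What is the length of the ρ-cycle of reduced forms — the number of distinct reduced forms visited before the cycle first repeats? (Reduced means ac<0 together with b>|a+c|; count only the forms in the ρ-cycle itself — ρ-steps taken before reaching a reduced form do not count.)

D = 480, ⌊√D⌋ = 21
descent: ρ → (-15,0,8)
descent: ρ → (8,16,-7)  [lands on river]
river: ρ → (-7,12,12)
river: ρ → (12,12,-7)
river: ρ → (-7,16,8)
ρ-cycle length = 4 (tail of 2 descent steps not counted)

4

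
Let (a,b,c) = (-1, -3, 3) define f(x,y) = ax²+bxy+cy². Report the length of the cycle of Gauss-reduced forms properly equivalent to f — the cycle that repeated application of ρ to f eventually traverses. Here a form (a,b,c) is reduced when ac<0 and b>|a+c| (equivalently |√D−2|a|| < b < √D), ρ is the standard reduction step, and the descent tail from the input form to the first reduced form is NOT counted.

D = 21, ⌊√D⌋ = 4
descent: ρ → (3,3,-1)  [lands on river]
river: ρ → (-1,3,3)
ρ-cycle length = 2 (tail of 1 descent step not counted)

2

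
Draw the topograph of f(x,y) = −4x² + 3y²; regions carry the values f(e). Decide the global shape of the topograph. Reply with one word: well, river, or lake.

D = b²−4ac = 0² − 4·(-4)·3 = 48
D > 0 non-square ⇒ indefinite ⇒ periodic river

river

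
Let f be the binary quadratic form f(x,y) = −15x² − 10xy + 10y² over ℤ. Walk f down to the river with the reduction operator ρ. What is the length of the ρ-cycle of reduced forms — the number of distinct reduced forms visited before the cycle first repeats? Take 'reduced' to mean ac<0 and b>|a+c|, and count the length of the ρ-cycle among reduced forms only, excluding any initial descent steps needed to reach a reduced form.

D = 700, ⌊√D⌋ = 26
descent: ρ → (10,10,-15)  [lands on river]
river: ρ → (-15,20,5)
river: ρ → (5,20,-15)
river: ρ → (-15,10,10)
ρ-cycle length = 4 (tail of 1 descent step not counted)

4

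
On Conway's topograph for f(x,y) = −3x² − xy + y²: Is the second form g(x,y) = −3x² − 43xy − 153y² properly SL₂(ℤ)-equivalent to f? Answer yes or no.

D₁ = 13, D₂ = 13
river cycle of f (length 2): (1, 3, -1), (-1, 3, 1)
river cycle of g (length 2): (1, 3, -1), (-1, 3, 1)
cycles coincide ⇒ equivalent

yes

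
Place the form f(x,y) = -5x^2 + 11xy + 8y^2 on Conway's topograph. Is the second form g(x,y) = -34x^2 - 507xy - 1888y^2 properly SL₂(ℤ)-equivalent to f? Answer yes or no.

D₁ = 281, D₂ = 281
river cycle of f (length 30): (8, 5, -8), (-8, 11, 5), (5, 9, -10), (-10, 11, 4), (4, 13, -7), (-7, 15, 2), (2, 13, -14), (-14, 15, 1), (1, 15, -14), (-14, 13, 2), … (20 more)
river cycle of g (length 30): (-5, 11, 8), (8, 5, -8), (-8, 11, 5), (5, 9, -10), (-10, 11, 4), (4, 13, -7), (-7, 15, 2), (2, 13, -14), (-14, 15, 1), (1, 15, -14), … (20 more)
cycles coincide ⇒ equivalent

yes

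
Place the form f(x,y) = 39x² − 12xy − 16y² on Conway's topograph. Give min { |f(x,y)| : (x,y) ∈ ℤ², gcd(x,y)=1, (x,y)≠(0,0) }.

descent: ρ → (-16,44,11)  [lands on river]
river: ρ → (11,44,-16)
river: ρ → (-16,20,35)
river: ρ → (35,50,-1)
river: ρ → (-1,50,35)
river: ρ → (35,20,-16)
closes: descent 1, river 6
min |a| on river = 1

1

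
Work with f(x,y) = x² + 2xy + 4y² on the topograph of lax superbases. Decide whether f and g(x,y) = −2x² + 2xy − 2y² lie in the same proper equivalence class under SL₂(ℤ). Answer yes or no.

D₁ = -12, D₂ = -12
f: translate: b→0 (≡2 mod 2), so (1,2,4)→(1,0,3)
f: reduced (well bottom): (1,0,3) with a≤c, −a<b≤a
g is negative-definite; reduce −g:
−g: translate: b→2 (≡-2 mod 4), so (2,-2,2)→(2,2,2)
−g: reduced (well bottom): (2,2,2) with a≤c, −a<b≤a
flip sign back: reduced form of g is (-2,-2,-2)
reduced forms (1, 0, 3) vs (-2, -2, -2) ⇒ inequivalent

no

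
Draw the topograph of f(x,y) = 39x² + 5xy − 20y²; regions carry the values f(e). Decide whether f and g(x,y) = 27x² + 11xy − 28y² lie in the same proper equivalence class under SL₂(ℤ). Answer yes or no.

D₁ = 3145, D₂ = 3145
river cycle of f (length 42): (-20, 35, 24), (24, 13, -31), (-31, 49, 6), (6, 47, -39), (-39, 31, 14), (14, 53, -6), (-6, 55, 5), (5, 55, -6), (-6, 53, 14), (14, 31, -39), … (32 more)
river cycle of g (length 38): (-28, 45, 10), (10, 55, -3), (-3, 53, 28), (28, 3, -28), (-28, 53, 3), (3, 55, -10), (-10, 45, 28), (28, 11, -27), (-27, 43, 12), (12, 53, -7), … (28 more)
cycles differ ⇒ inequivalent

no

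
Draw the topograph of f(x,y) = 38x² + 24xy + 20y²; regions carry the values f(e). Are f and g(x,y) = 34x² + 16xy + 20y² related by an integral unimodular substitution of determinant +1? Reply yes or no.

D₁ = -2464, D₂ = -2464
f: flip: (38,24,20)→(20,-24,38)
f: translate: b→16 (≡-24 mod 40), so (20,-24,38)→(20,16,34)
f: reduced (well bottom): (20,16,34) with a≤c, −a<b≤a
g: flip: (34,16,20)→(20,-16,34)
g: reduced (well bottom): (20,-16,34) with a≤c, −a<b≤a
reduced forms (20, 16, 34) vs (20, -16, 34) ⇒ inequivalent

no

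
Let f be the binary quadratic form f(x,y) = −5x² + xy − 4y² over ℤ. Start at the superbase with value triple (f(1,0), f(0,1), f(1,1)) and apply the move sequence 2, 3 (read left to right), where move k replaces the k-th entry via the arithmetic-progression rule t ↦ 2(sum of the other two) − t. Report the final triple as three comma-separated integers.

start (-5,-4,-8) = (f(1,0),f(0,1),f(1,1))
replace slot 2: 2·((-5)+(-8)) − (-4) = -22 → (-5,-22,-8)
replace slot 3: 2·((-5)+(-22)) − (-8) = -46 → (-5,-22,-46)

-5,-22,-46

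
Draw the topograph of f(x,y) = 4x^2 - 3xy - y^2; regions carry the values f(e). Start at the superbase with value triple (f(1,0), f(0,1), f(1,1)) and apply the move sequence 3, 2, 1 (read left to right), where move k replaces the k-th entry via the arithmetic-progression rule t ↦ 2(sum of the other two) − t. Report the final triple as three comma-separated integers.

start (4,-1,0) = (f(1,0),f(0,1),f(1,1))
replace slot 3: 2·(4+(-1)) − 0 = 6 → (4,-1,6)
replace slot 2: 2·(4+6) − (-1) = 21 → (4,21,6)
replace slot 1: 2·(21+6) − 4 = 50 → (50,21,6)

50,21,6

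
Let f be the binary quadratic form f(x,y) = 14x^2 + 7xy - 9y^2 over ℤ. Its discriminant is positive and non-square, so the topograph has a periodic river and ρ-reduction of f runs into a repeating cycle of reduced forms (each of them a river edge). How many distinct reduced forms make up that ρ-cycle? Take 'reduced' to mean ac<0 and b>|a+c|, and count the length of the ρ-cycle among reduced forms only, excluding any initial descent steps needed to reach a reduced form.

D = 553, ⌊√D⌋ = 23
river: ρ → (-9,11,12)
river: ρ → (12,13,-8)
river: ρ → (-8,19,6)
river: ρ → (6,17,-11)
river: ρ → (-11,5,12)
river: ρ → (12,19,-4)
river: ρ → (-4,21,7)
river: ρ → (7,21,-4)
river: ρ → (-4,19,12)
river: ρ → (12,5,-11)
river: ρ → (-11,17,6)
river: ρ → (6,19,-8)
river: ρ → (-8,13,12)
river: ρ → (12,11,-9)
river: ρ → (-9,7,14)
river: ρ → (14,21,-2)
river: ρ → (-2,23,3)
river: ρ → (3,19,-16)
river: ρ → (-16,13,6)
river: ρ → (6,23,-1)
river: ρ → (-1,23,6)
river: ρ → (6,13,-16)
river: ρ → (-16,19,3)
river: ρ → (3,23,-2)
river: ρ → (-2,21,14)
river: ρ → (14,7,-9)
ρ-cycle length = 26 (tail of 0 descent steps not counted)

26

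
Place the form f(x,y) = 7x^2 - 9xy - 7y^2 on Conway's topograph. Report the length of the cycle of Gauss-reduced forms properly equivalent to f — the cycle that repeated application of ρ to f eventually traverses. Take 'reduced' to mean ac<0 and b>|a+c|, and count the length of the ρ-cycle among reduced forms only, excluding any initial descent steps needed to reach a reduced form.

D = 277, ⌊√D⌋ = 16
descent: ρ → (-7,9,7)  [lands on river]
river: ρ → (7,5,-9)
river: ρ → (-9,13,3)
river: ρ → (3,11,-13)
river: ρ → (-13,15,1)
river: ρ → (1,15,-13)
river: ρ → (-13,11,3)
river: ρ → (3,13,-9)
river: ρ → (-9,5,7)
river: ρ → (7,9,-7)
river: ρ → (-7,5,9)
river: ρ → (9,13,-3)
river: ρ → (-3,11,13)
river: ρ → (13,15,-1)
river: ρ → (-1,15,13)
river: ρ → (13,11,-3)
river: ρ → (-3,13,9)
river: ρ → (9,5,-7)
ρ-cycle length = 18 (tail of 1 descent step not counted)

18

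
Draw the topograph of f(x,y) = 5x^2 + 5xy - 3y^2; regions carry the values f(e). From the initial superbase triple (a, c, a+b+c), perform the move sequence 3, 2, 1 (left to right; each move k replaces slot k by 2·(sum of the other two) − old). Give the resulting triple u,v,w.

start (5,-3,7) = (f(1,0),f(0,1),f(1,1))
replace slot 3: 2·(5+(-3)) − 7 = -3 → (5,-3,-3)
replace slot 2: 2·(5+(-3)) − (-3) = 7 → (5,7,-3)
replace slot 1: 2·(7+(-3)) − 5 = 3 → (3,7,-3)

3,7,-3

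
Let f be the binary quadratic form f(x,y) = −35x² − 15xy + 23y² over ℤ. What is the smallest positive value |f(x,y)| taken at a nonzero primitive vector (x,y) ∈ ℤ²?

descent: ρ → (23,15,-35)  [lands on river]
river: ρ → (-35,55,3)
river: ρ → (3,53,-53)
river: ρ → (-53,53,3)
river: ρ → (3,55,-35)
river: ρ → (-35,15,23)
river: ρ → (23,31,-27)
river: ρ → (-27,23,27)
river: ρ → (27,31,-23)
river: ρ → (-23,15,35)
river: ρ → (35,55,-3)
river: ρ → (-3,53,53)
river: ρ → (53,53,-3)
river: ρ → (-3,55,35)
river: ρ → (35,15,-23)
river: ρ → (-23,31,27)
river: ρ → (27,23,-27)
river: ρ → (-27,31,23)
closes: descent 1, river 18
min |a| on river = 3

3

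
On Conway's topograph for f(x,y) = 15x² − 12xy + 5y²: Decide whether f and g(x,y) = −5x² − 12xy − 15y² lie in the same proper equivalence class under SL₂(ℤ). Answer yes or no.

D₁ = -156, D₂ = -156
f: flip: (15,-12,5)→(5,12,15)
f: translate: b→2 (≡12 mod 10), so (5,12,15)→(5,2,8)
f: reduced (well bottom): (5,2,8) with a≤c, −a<b≤a
g is negative-definite; reduce −g:
−g: translate: b→2 (≡12 mod 10), so (5,12,15)→(5,2,8)
−g: reduced (well bottom): (5,2,8) with a≤c, −a<b≤a
flip sign back: reduced form of g is (-5,-2,-8)
reduced forms (5, 2, 8) vs (-5, -2, -8) ⇒ inequivalent

no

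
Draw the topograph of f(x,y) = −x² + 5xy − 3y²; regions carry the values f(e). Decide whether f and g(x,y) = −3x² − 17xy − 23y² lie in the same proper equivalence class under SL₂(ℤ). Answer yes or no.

D₁ = 13, D₂ = 13
river cycle of f (length 2): (1, 3, -1), (-1, 3, 1)
river cycle of g (length 2): (1, 3, -1), (-1, 3, 1)
cycles coincide ⇒ equivalent

yes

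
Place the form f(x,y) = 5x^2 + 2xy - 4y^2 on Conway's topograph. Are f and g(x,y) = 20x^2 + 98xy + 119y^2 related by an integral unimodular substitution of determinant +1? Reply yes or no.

D₁ = 84, D₂ = 84
river cycle of f (length 6): (-4, 6, 3), (3, 6, -4), (-4, 2, 5), (5, 8, -1), (-1, 8, 5), (5, 2, -4)
river cycle of g (length 6): (3, 6, -4), (-4, 2, 5), (5, 8, -1), (-1, 8, 5), (5, 2, -4), (-4, 6, 3)
cycles coincide ⇒ equivalent

yes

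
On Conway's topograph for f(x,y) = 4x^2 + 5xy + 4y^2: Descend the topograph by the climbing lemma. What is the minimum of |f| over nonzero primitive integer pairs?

translate: b→-3 (≡5 mod 8), so (4,5,4)→(4,-3,3)
flip: (4,-3,3)→(3,3,4)
reduced (well bottom): (3,3,4) with a≤c, −a<b≤a
well minimum = a = 3

3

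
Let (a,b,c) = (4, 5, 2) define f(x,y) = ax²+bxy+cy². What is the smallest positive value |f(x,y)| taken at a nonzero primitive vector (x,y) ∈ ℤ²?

translate: b→-3 (≡5 mod 8), so (4,5,2)→(4,-3,1)
flip: (4,-3,1)→(1,3,4)
translate: b→1 (≡3 mod 2), so (1,3,4)→(1,1,2)
reduced (well bottom): (1,1,2) with a≤c, −a<b≤a
well minimum = a = 1

1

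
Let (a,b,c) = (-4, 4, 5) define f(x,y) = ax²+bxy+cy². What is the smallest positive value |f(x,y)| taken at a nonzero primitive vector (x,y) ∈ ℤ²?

river: ρ → (5,6,-3)
river: ρ → (-3,6,5)
river: ρ → (5,4,-4)
river: ρ → (-4,4,5)
closes: descent 0, river 4
min |a| on river = 3

3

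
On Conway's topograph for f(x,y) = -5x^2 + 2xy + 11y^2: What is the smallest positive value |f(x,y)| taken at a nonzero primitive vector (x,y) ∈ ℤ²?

descent: ρ → (11,-2,-5)
descent: ρ → (-5,12,4)  [lands on river]
river: ρ → (4,12,-5)
river: ρ → (-5,8,8)
river: ρ → (8,8,-5)
closes: descent 2, river 4
min |a| on river = 4

4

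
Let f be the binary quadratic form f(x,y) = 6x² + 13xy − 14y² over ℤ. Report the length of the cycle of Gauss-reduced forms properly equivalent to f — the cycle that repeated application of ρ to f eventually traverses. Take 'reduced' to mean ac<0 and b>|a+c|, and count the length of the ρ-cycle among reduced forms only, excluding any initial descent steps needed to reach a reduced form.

D = 505, ⌊√D⌋ = 22
river: ρ → (-14,15,5)
river: ρ → (5,15,-14)
river: ρ → (-14,13,6)
river: ρ → (6,11,-16)
river: ρ → (-16,21,1)
river: ρ → (1,21,-16)
river: ρ → (-16,11,6)
river: ρ → (6,13,-14)
ρ-cycle length = 8 (tail of 0 descent steps not counted)

8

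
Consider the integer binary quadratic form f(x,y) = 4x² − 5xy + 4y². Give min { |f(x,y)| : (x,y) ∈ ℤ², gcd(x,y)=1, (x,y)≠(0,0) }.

translate: b→3 (≡-5 mod 8), so (4,-5,4)→(4,3,3)
flip: (4,3,3)→(3,-3,4)
translate: b→3 (≡-3 mod 6), so (3,-3,4)→(3,3,4)
reduced (well bottom): (3,3,4) with a≤c, −a<b≤a
well minimum = a = 3

3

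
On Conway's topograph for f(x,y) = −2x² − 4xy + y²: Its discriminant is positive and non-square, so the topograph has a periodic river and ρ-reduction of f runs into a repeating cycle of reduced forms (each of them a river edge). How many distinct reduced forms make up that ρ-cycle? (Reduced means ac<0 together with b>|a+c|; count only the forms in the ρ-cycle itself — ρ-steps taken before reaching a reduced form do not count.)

D = 24, ⌊√D⌋ = 4
descent: ρ → (1,4,-2)  [lands on river]
river: ρ → (-2,4,1)
ρ-cycle length = 2 (tail of 1 descent step not counted)

2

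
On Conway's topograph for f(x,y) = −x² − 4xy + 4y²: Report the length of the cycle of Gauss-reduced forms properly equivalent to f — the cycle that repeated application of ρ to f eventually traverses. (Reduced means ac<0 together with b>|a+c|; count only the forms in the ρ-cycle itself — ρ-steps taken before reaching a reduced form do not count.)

D = 32, ⌊√D⌋ = 5
descent: ρ → (4,4,-1)  [lands on river]
river: ρ → (-1,4,4)
ρ-cycle length = 2 (tail of 1 descent step not counted)

2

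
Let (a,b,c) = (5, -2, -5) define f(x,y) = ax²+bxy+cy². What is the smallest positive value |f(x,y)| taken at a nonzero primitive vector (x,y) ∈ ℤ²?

descent: ρ → (-5,2,5)  [lands on river]
river: ρ → (5,8,-2)
river: ρ → (-2,8,5)
river: ρ → (5,2,-5)
river: ρ → (-5,8,2)
river: ρ → (2,8,-5)
closes: descent 1, river 6
min |a| on river = 2

2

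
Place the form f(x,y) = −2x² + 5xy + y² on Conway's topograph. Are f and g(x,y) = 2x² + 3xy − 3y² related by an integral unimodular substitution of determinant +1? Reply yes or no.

D₁ = 33, D₂ = 33
river cycle of f (length 4): (1, 5, -2), (-2, 3, 3), (3, 3, -2), (-2, 5, 1)
river cycle of g (length 4): (-3, 3, 2), (2, 5, -1), (-1, 5, 2), (2, 3, -3)
cycles differ ⇒ inequivalent

no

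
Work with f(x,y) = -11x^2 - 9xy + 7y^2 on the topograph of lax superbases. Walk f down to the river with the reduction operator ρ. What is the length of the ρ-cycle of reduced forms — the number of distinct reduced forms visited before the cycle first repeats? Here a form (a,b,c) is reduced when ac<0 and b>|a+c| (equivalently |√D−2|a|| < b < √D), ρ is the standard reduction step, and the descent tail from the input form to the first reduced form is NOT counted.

D = 389, ⌊√D⌋ = 19
descent: ρ → (7,9,-11)  [lands on river]
river: ρ → (-11,13,5)
river: ρ → (5,17,-5)
river: ρ → (-5,13,11)
river: ρ → (11,9,-7)
river: ρ → (-7,19,1)
river: ρ → (1,19,-7)
river: ρ → (-7,9,11)
river: ρ → (11,13,-5)
river: ρ → (-5,17,5)
river: ρ → (5,13,-11)
river: ρ → (-11,9,7)
river: ρ → (7,19,-1)
river: ρ → (-1,19,7)
ρ-cycle length = 14 (tail of 1 descent step not counted)

14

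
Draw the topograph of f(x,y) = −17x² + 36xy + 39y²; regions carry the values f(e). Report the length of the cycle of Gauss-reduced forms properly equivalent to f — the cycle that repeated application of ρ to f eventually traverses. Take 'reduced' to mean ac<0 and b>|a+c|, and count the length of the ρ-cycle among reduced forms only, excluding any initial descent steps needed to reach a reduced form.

D = 3948, ⌊√D⌋ = 62
river: ρ → (39,42,-14)
river: ρ → (-14,42,39)
river: ρ → (39,36,-17)
river: ρ → (-17,32,43)
river: ρ → (43,54,-6)
river: ρ → (-6,54,43)
river: ρ → (43,32,-17)
river: ρ → (-17,36,39)
ρ-cycle length = 8 (tail of 0 descent steps not counted)

8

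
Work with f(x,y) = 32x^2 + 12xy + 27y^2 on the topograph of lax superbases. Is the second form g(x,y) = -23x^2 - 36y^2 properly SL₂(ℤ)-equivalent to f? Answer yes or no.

D₁ = -3312, D₂ = -3312
f: flip: (32,12,27)→(27,-12,32)
f: reduced (well bottom): (27,-12,32) with a≤c, −a<b≤a
g is negative-definite; reduce −g:
−g: reduced (well bottom): (23,0,36) with a≤c, −a<b≤a
flip sign back: reduced form of g is (-23,0,-36)
reduced forms (27, -12, 32) vs (-23, 0, -36) ⇒ inequivalent

no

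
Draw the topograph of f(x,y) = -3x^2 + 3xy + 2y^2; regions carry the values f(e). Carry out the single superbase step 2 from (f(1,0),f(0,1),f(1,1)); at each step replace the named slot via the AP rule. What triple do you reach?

start (-3,2,2) = (f(1,0),f(0,1),f(1,1))
replace slot 2: 2·((-3)+2) − 2 = -4 → (-3,-4,2)

-3,-4,2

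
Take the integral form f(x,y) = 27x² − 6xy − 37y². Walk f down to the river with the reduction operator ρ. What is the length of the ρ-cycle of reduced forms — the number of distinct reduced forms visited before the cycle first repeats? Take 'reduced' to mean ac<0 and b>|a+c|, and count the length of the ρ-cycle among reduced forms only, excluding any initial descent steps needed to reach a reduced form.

D = 4032, ⌊√D⌋ = 63
descent: ρ → (-37,6,27)
descent: ρ → (27,48,-16)  [lands on river]
river: ρ → (-16,48,27)
river: ρ → (27,60,-4)
river: ρ → (-4,60,27)
ρ-cycle length = 4 (tail of 2 descent steps not counted)

4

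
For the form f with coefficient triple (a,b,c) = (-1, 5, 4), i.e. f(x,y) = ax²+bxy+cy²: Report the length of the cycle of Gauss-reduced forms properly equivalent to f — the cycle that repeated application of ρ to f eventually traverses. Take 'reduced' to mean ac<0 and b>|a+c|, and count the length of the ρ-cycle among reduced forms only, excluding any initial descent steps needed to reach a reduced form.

D = 41, ⌊√D⌋ = 6
river: ρ → (4,3,-2)
river: ρ → (-2,5,2)
river: ρ → (2,3,-4)
river: ρ → (-4,5,1)
river: ρ → (1,5,-4)
river: ρ → (-4,3,2)
river: ρ → (2,5,-2)
river: ρ → (-2,3,4)
river: ρ → (4,5,-1)
river: ρ → (-1,5,4)
ρ-cycle length = 10 (tail of 0 descent steps not counted)

10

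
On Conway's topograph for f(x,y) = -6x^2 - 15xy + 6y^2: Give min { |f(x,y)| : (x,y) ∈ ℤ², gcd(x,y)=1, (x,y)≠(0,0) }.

descent: ρ → (6,15,-6)  [lands on river]
river: ρ → (-6,9,12)
river: ρ → (12,15,-3)
river: ρ → (-3,15,12)
river: ρ → (12,9,-6)
river: ρ → (-6,15,6)
river: ρ → (6,9,-12)
river: ρ → (-12,15,3)
river: ρ → (3,15,-12)
river: ρ → (-12,9,6)
closes: descent 1, river 10
min |a| on river = 3

3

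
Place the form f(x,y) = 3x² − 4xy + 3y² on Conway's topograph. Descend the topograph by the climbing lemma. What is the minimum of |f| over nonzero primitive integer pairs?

translate: b→2 (≡-4 mod 6), so (3,-4,3)→(3,2,2)
flip: (3,2,2)→(2,-2,3)
translate: b→2 (≡-2 mod 4), so (2,-2,3)→(2,2,3)
reduced (well bottom): (2,2,3) with a≤c, −a<b≤a
well minimum = a = 2

2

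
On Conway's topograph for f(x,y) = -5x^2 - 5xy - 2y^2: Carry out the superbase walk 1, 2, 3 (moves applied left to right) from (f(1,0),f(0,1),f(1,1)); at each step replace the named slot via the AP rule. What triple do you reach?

start (-5,-2,-12) = (f(1,0),f(0,1),f(1,1))
replace slot 1: 2·((-2)+(-12)) − (-5) = -23 → (-23,-2,-12)
replace slot 2: 2·((-23)+(-12)) − (-2) = -68 → (-23,-68,-12)
replace slot 3: 2·((-23)+(-68)) − (-12) = -170 → (-23,-68,-170)

-23,-68,-170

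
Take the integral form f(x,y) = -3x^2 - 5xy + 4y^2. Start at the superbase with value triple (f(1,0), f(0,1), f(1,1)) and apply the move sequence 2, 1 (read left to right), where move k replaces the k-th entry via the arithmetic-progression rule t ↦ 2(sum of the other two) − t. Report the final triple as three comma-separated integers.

start (-3,4,-4) = (f(1,0),f(0,1),f(1,1))
replace slot 2: 2·((-3)+(-4)) − 4 = -18 → (-3,-18,-4)
replace slot 1: 2·((-18)+(-4)) − (-3) = -41 → (-41,-18,-4)

-41,-18,-4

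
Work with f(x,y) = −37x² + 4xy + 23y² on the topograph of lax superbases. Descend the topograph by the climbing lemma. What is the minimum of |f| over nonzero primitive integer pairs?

descent: ρ → (23,42,-18)  [lands on river]
river: ρ → (-18,30,35)
river: ρ → (35,40,-13)
river: ρ → (-13,38,38)
river: ρ → (38,38,-13)
river: ρ → (-13,40,35)
river: ρ → (35,30,-18)
river: ρ → (-18,42,23)
river: ρ → (23,50,-10)
river: ρ → (-10,50,23)
closes: descent 1, river 10
min |a| on river = 10

10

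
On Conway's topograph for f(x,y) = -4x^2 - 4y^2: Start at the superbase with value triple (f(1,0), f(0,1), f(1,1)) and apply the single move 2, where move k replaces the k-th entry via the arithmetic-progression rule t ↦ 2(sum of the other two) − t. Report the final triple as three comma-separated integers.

start (-4,-4,-8) = (f(1,0),f(0,1),f(1,1))
replace slot 2: 2·((-4)+(-8)) − (-4) = -20 → (-4,-20,-8)

-4,-20,-8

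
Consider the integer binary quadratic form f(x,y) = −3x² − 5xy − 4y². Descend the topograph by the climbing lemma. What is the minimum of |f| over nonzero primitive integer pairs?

translate: b→-1 (≡5 mod 6), so (3,5,4)→(3,-1,2)
flip: (3,-1,2)→(2,1,3)
reduced (well bottom): (2,1,3) with a≤c, −a<b≤a
well minimum |f| = |-2| = 2 (negative-definite)

2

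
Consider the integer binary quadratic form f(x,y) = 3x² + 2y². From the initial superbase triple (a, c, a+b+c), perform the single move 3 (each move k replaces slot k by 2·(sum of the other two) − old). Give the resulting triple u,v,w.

start (3,2,5) = (f(1,0),f(0,1),f(1,1))
replace slot 3: 2·(3+2) − 5 = 5 → (3,2,5)

3,2,5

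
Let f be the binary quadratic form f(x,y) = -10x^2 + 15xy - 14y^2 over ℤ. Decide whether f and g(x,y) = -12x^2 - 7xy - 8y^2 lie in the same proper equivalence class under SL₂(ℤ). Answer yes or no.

D₁ = -335, D₂ = -335
f is negative-definite; reduce −f:
−f: translate: b→5 (≡-15 mod 20), so (10,-15,14)→(10,5,9)
−f: flip: (10,5,9)→(9,-5,10)
−f: reduced (well bottom): (9,-5,10) with a≤c, −a<b≤a
flip sign back: reduced form of f is (-9,5,-10)
g is negative-definite; reduce −g:
−g: flip: (12,7,8)→(8,-7,12)
−g: reduced (well bottom): (8,-7,12) with a≤c, −a<b≤a
flip sign back: reduced form of g is (-8,7,-12)
reduced forms (-9, 5, -10) vs (-8, 7, -12) ⇒ inequivalent

no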